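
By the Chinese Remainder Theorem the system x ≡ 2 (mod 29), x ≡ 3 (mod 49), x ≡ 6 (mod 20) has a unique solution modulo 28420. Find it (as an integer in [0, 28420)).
The moduli 29, 49, 20 are pairwise coprime, so by the CRT there is a unique solution mod 29·49·20 = 28420.
Solve by successive substitution. Start with x ≡ 2 (mod 29).
  Combine with x ≡ 3 (mod 49): write x = 2 + 29·t and require 2 + 29·t ≡ 3 (mod 49), i.e. 29·t ≡ 3 − 2 ≡ 1 (mod 49). Since 29^(−1) ≡ 22 (mod 49), t ≡ 22·1 ≡ 22 (mod 49). So x ≡ 2 + 29·22 = 640 (mod 1421).
  Combine with x ≡ 6 (mod 20): write x = 640 + 1421·t and require 640 + 1421·t ≡ 6 (mod 20), i.e. 1421·t ≡ 6 − 640 ≡ 6 (mod 20). Since 1421^(−1) ≡ 1 (mod 20) (1421 ≡ 1 (mod 20)), t ≡ 1·6 ≡ 6 (mod 20). So x ≡ 640 + 1421·6 = 9166 (mod 28420).
Unique solution in [0, 28420): x = 9166.

Final answer: x ≡ 9166 (mod 28420); the representative in [0, 28420) is 9166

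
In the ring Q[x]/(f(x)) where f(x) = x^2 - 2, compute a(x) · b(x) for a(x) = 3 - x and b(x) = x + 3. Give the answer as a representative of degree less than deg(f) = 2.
a · b ≡ 7 (mod f(x))

First multiply in Q[x] without reducing: a · b = 9 - x^2. Now divide by f(x) = x^2 - 2, eliminating the leading term at each step:
  leading term -x^2: subtract (-1)·f(x) = 2 - x^2, leaving 7
The degree is now < 2, so this is the remainder. Hence a · b ≡ 7 in Q[x]/(f).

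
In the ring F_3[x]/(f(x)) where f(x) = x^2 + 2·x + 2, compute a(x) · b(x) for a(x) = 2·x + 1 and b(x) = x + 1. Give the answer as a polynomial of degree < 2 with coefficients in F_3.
Multiply as integer polynomials: a · b = 2·x^2 + 3·x + 1. Reducing coefficients mod 3: a · b ≡ 2·x^2 + 1. Now divide by f(x) = x^2 + 2·x + 2 in F_3[x], eliminating the leading term at each step:
  leading term 2·x^2: subtract (2)·f(x) = 2·x^2 + x + 1, leaving 2·x (coefficients mod 3)
The degree is now < 2, so this is the remainder. Hence a · b ≡ 2·x in F_3[x]/(f).

Final answer: a · b ≡ 2·x (mod f(x))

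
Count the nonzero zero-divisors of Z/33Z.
Z/33Z has 12 nonzero zero-divisors

In Z/33Z each nonzero element is either a unit (gcd with 33 is 1) or a zero-divisor (gcd > 1). The number of units is φ(33): factorise 33 = 3 · 11, so φ(33) = (3 − 1) · (11 − 1) = 2 · 10 = 20. The nonzero elements number 33 − 1 = 32. Hence the nonzero zero-divisors number 32 − 20 = 12.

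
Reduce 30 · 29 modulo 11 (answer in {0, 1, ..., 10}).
1

Reduce the factors first: 30 ≡ 8, 29 ≡ 7 (mod 11), so 30 · 29 ≡ 8 · 7 (mod 11). 8 · 7 = 56. Dividing by 11: 56 = 5·11 + 1. So (30 · 29) mod 11 = 1.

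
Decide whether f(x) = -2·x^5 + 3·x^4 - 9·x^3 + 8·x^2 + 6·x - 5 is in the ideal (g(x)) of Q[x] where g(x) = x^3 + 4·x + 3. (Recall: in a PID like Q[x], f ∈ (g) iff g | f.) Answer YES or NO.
In Q[x] the ideal (g) consists of all multiples of g, so f ∈ (g) iff g | f, i.e. iff the remainder of f on division by g is 0. Divide f by g (g is monic, so eliminate the leading term of the running remainder at each step):
  leading term -2·x^5: subtract (-2·x^2)·g(x) = -2·x^5 - 8·x^3 - 6·x^2, leaving 3·x^4 - x^3 + 14·x^2 + 6·x - 5
  leading term 3·x^4: subtract (3·x)·g(x) = 3·x^4 + 12·x^2 + 9·x, leaving -x^3 + 2·x^2 - 3·x - 5
  leading term -x^3: subtract (-1)·g(x) = -x^3 - 4·x - 3, leaving 2·x^2 + x - 2
The remainder r(x) = 2·x^2 + x - 2 ≠ 0 (and deg r < deg g), so g ∤ f, i.e. f ∉ (g).

Final answer: NO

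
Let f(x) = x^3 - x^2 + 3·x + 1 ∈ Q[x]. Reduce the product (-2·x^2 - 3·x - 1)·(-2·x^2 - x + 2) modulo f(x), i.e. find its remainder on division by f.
First multiply in Q[x] without reducing: a · b = 4·x^4 + 8·x^3 + x^2 - 5·x - 2. Now divide by f(x) = x^3 - x^2 + 3·x + 1, eliminating the leading term at each step:
  leading term 4·x^4: subtract (4·x)·f(x) = 4·x^4 - 4·x^3 + 12·x^2 + 4·x, leaving 12·x^3 - 11·x^2 - 9·x - 2
  leading term 12·x^3: subtract (12)·f(x) = 12·x^3 - 12·x^2 + 36·x + 12, leaving x^2 - 45·x - 14
The degree is now < 3, so this is the remainder. Hence a · b ≡ x^2 - 45·x - 14 in Q[x]/(f).

Final answer: a · b ≡ x^2 - 45·x - 14 (mod f(x))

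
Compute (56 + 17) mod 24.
1

Reduce the summands first: 56 ≡ 8 (mod 24), so 56 + 17 ≡ 8 + 17 (mod 24). 8 + 17 = 25; 25 = 1·24 + 1, so (56 + 17) mod 24 = 1.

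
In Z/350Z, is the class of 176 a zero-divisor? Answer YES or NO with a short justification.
YES

gcd(176, 350) = 2 > 1, so 176 is not a unit in Z/350Z. In Z/nZ every nonzero non-unit is a zero-divisor: explicitly, take b = 350/gcd = 175 ≠ 0 (mod 350); then 176·175 = 30800 = 88·350, i.e. 176·175 ≡ 0 (mod 350). So 176 is a zero-divisor.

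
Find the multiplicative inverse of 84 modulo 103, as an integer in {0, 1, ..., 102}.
Apply the extended Euclidean algorithm to (103, 84), tracking rows (r, s, t) with s·103 + t·84 = r. Each division r_prev = q·r_cur + r_new produces the new row as (previous row) − q·(current row):
  row A: (103, 1, 0)   [1·103 + 0·84 = 103]
  row B: (84, 0, 1)   [0·103 + 1·84 = 84]
  103 = 1·84 + 19   → row C = row A − 1·row B = (19, 1, −1)   [check: 1·103 − 1·84 = 19]
  84 = 4·19 + 8   → row D = row B − 4·row C = (8, −4, 5)   [check: −4·103 + 5·84 = 8]
  19 = 2·8 + 3   → row E = row C − 2·row D = (3, 9, −11)   [check: 9·103 − 11·84 = 3]
  8 = 2·3 + 2   → row F = row D − 2·row E = (2, −22, 27)   [check: −22·103 + 27·84 = 2]
  3 = 1·2 + 1   → row G = row E − 1·row F = (1, 31, −38)   [check: 31·103 − 38·84 = 1]
  2 = 2·1 + 0   → remainder 0, stop. gcd = 1 (last nonzero row G).
The gcd is 1, so 84 is invertible mod 103. The last nonzero row gives 31·103 − 38·84 = 1, so t = −38. So 84^(−1) ≡ −38 ≡ 65 (mod 103). Verify: 84 · 65 = 5460 ≡ 1 (mod 103). ✓

Final answer: 84^(−1) ≡ 65 (mod 103)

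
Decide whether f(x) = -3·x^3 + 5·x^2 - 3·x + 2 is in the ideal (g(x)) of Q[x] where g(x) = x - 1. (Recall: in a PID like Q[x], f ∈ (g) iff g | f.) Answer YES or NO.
NO

In Q[x] the ideal (g) consists of all multiples of g, so f ∈ (g) iff g | f, i.e. iff the remainder of f on division by g is 0. Divide f by g (g is monic, so eliminate the leading term of the running remainder at each step):
  leading term -3·x^3: subtract (-3·x^2)·g(x) = -3·x^3 + 3·x^2, leaving 2·x^2 - 3·x + 2
  leading term 2·x^2: subtract (2·x)·g(x) = 2·x^2 - 2·x, leaving 2 - x
  leading term -x: subtract (-1)·g(x) = 1 - x, leaving 1
The remainder r(x) = 1 ≠ 0 (and deg r < deg g), so g ∤ f, i.e. f ∉ (g).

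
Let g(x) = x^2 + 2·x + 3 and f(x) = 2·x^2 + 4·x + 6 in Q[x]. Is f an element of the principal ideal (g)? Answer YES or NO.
YES

In Q[x] the ideal (g) consists of all multiples of g, so f ∈ (g) iff g | f, i.e. iff the remainder of f on division by g is 0. Divide f by g (g is monic, so eliminate the leading term of the running remainder at each step):
  leading term 2·x^2: subtract (2)·g(x) = 2·x^2 + 4·x + 6, leaving 0
The remainder is 0, so f(x) = g(x) · h(x) with h(x) = 2. Hence g | f, i.e. f ∈ (g).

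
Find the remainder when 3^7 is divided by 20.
7

Use repeated squaring. Binary(7) = 111. Walk through the bits of the exponent 7 left-to-right: at each bit after the leading one, square the running value, then multiply by 3 if the bit is 1 (always reducing mod 20):
  bit 1 = 1 (leading): start with 3.
  bit 2 = 1: square 3^2 = 9; bit is 1, so multiply 9·3 = 27 ≡ 7 (mod 20).
  bit 3 = 1: square 7^2 = 49 ≡ 9; bit is 1, so multiply 9·3 = 27 ≡ 7 (mod 20).
Final value: 3^7 ≡ 7 (mod 20).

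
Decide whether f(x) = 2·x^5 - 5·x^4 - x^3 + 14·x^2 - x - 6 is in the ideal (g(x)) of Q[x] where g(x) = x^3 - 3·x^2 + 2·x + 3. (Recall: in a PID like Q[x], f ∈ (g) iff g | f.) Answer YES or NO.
YES

In Q[x] the ideal (g) consists of all multiples of g, so f ∈ (g) iff g | f, i.e. iff the remainder of f on division by g is 0. Divide f by g (g is monic, so eliminate the leading term of the running remainder at each step):
  leading term 2·x^5: subtract (2·x^2)·g(x) = 2·x^5 - 6·x^4 + 4·x^3 + 6·x^2, leaving x^4 - 5·x^3 + 8·x^2 - x - 6
  leading term x^4: subtract (x)·g(x) = x^4 - 3·x^3 + 2·x^2 + 3·x, leaving -2·x^3 + 6·x^2 - 4·x - 6
  leading term -2·x^3: subtract (-2)·g(x) = -2·x^3 + 6·x^2 - 4·x - 6, leaving 0
The remainder is 0, so f(x) = g(x) · h(x) with h(x) = 2·x^2 + x - 2. Hence g | f, i.e. f ∈ (g).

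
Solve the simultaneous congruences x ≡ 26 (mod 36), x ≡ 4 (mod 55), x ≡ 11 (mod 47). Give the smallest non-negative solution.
The moduli 36, 55, 47 are pairwise coprime, so by the CRT there is a unique solution mod 36·55·47 = 93060.
Solve by successive substitution. Start with x ≡ 26 (mod 36).
  Combine with x ≡ 4 (mod 55): write x = 26 + 36·t and require 26 + 36·t ≡ 4 (mod 55), i.e. 36·t ≡ 4 − 26 ≡ 33 (mod 55). Since 36^(−1) ≡ 26 (mod 55), t ≡ 26·33 ≡ 33 (mod 55). So x ≡ 26 + 36·33 = 1214 (mod 1980).
  Combine with x ≡ 11 (mod 47): write x = 1214 + 1980·t and require 1214 + 1980·t ≡ 11 (mod 47), i.e. 1980·t ≡ 11 − 1214 ≡ 19 (mod 47). Since 1980^(−1) ≡ 8 (mod 47) (1980 ≡ 6 (mod 47)), t ≡ 8·19 ≡ 11 (mod 47). So x ≡ 1214 + 1980·11 = 22994 (mod 93060).
Unique solution in [0, 93060): x = 22994.

Final answer: x ≡ 22994 (mod 93060); the representative in [0, 93060) is 22994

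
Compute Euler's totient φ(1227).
φ is multiplicative, with φ(p^e) = p^e − p^(e−1). Factorise 1227 = 3 · 409. Then
  φ(1227) = (3 − 1) · (409 − 1) = 2 · 408 = 816.

Final answer: φ(1227) = 816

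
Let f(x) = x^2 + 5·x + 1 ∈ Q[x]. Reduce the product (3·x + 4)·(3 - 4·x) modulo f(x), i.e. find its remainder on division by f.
a · b ≡ 53·x + 24 (mod f(x))

First multiply in Q[x] without reducing: a · b = -12·x^2 - 7·x + 12. Now divide by f(x) = x^2 + 5·x + 1, eliminating the leading term at each step:
  leading term -12·x^2: subtract (-12)·f(x) = -12·x^2 - 60·x - 12, leaving 53·x + 24
The degree is now < 2, so this is the remainder. Hence a · b ≡ 53·x + 24 in Q[x]/(f).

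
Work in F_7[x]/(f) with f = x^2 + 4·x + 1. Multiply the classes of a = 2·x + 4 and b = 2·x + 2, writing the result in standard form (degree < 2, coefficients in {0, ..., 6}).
a · b ≡ 3·x + 4 (mod f(x))

Multiply as integer polynomials: a · b = 4·x^2 + 12·x + 8. Reducing coefficients mod 7: a · b ≡ 4·x^2 + 5·x + 1. Now divide by f(x) = x^2 + 4·x + 1 in F_7[x], eliminating the leading term at each step:
  leading term 4·x^2: subtract (4)·f(x) = 4·x^2 + 2·x + 4, leaving 3·x + 4 (coefficients mod 7)
The degree is now < 2, so this is the remainder. Hence a · b ≡ 3·x + 4 in F_7[x]/(f).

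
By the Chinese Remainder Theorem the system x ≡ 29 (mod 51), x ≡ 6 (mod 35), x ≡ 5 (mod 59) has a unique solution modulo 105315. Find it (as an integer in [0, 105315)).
x ≡ 3191 (mod 105315); the representative in [0, 105315) is 3191

The moduli 51, 35, 59 are pairwise coprime, so by the CRT there is a unique solution mod 51·35·59 = 105315.
Solve by successive substitution. Start with x ≡ 29 (mod 51).
  Combine with x ≡ 6 (mod 35): write x = 29 + 51·t and require 29 + 51·t ≡ 6 (mod 35), i.e. 51·t ≡ 6 − 29 ≡ 12 (mod 35). Since 51^(−1) ≡ 11 (mod 35) (51 ≡ 16 (mod 35)), t ≡ 11·12 ≡ 27 (mod 35). So x ≡ 29 + 51·27 = 1406 (mod 1785).
  Combine with x ≡ 5 (mod 59): write x = 1406 + 1785·t and require 1406 + 1785·t ≡ 5 (mod 59), i.e. 1785·t ≡ 5 − 1406 ≡ 15 (mod 59). Since 1785^(−1) ≡ 4 (mod 59) (1785 ≡ 15 (mod 59)), t ≡ 4·15 ≡ 1 (mod 59). So x ≡ 1406 + 1785·1 = 3191 (mod 105315).
Unique solution in [0, 105315): x = 3191.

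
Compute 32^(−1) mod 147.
Apply the extended Euclidean algorithm to (147, 32), tracking rows (r, s, t) with s·147 + t·32 = r. Each division r_prev = q·r_cur + r_new produces the new row as (previous row) − q·(current row):
  row A: (147, 1, 0)   [1·147 + 0·32 = 147]
  row B: (32, 0, 1)   [0·147 + 1·32 = 32]
  147 = 4·32 + 19   → row C = row A − 4·row B = (19, 1, −4)   [check: 1·147 − 4·32 = 19]
  32 = 1·19 + 13   → row D = row B − 1·row C = (13, −1, 5)   [check: −1·147 + 5·32 = 13]
  19 = 1·13 + 6   → row E = row C − 1·row D = (6, 2, −9)   [check: 2·147 − 9·32 = 6]
  13 = 2·6 + 1   → row F = row D − 2·row E = (1, −5, 23)   [check: −5·147 + 23·32 = 1]
  6 = 6·1 + 0   → remainder 0, stop. gcd = 1 (last nonzero row F).
The gcd is 1, so 32 is invertible mod 147. The last nonzero row gives −5·147 + 23·32 = 1, so t = 23. So 32^(−1) ≡ 23 (mod 147). Verify: 32 · 23 = 736 ≡ 1 (mod 147). ✓

Final answer: 32^(−1) ≡ 23 (mod 147)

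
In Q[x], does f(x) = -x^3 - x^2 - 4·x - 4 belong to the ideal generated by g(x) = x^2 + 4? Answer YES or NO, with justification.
In Q[x] the ideal (g) consists of all multiples of g, so f ∈ (g) iff g | f, i.e. iff the remainder of f on division by g is 0. Divide f by g (g is monic, so eliminate the leading term of the running remainder at each step):
  leading term -x^3: subtract (-x)·g(x) = -x^3 - 4·x, leaving -x^2 - 4
  leading term -x^2: subtract (-1)·g(x) = -x^2 - 4, leaving 0
The remainder is 0, so f(x) = g(x) · h(x) with h(x) = -x - 1. Hence g | f, i.e. f ∈ (g).

Final answer: YES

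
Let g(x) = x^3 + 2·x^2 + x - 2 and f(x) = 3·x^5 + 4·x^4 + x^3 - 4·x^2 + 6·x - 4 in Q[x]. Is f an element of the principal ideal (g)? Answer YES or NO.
YES

In Q[x] the ideal (g) consists of all multiples of g, so f ∈ (g) iff g | f, i.e. iff the remainder of f on division by g is 0. Divide f by g (g is monic, so eliminate the leading term of the running remainder at each step):
  leading term 3·x^5: subtract (3·x^2)·g(x) = 3·x^5 + 6·x^4 + 3·x^3 - 6·x^2, leaving -2·x^4 - 2·x^3 + 2·x^2 + 6·x - 4
  leading term -2·x^4: subtract (-2·x)·g(x) = -2·x^4 - 4·x^3 - 2·x^2 + 4·x, leaving 2·x^3 + 4·x^2 + 2·x - 4
  leading term 2·x^3: subtract (2)·g(x) = 2·x^3 + 4·x^2 + 2·x - 4, leaving 0
The remainder is 0, so f(x) = g(x) · h(x) with h(x) = 3·x^2 - 2·x + 2. Hence g | f, i.e. f ∈ (g).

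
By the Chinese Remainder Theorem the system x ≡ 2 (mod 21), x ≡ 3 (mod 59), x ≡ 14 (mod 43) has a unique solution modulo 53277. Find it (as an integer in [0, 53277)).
x ≡ 45551 (mod 53277); the representative in [0, 53277) is 45551

The moduli 21, 59, 43 are pairwise coprime, so by the CRT there is a unique solution mod 21·59·43 = 53277.
Solve by successive substitution. Start with x ≡ 2 (mod 21).
  Combine with x ≡ 3 (mod 59): write x = 2 + 21·t and require 2 + 21·t ≡ 3 (mod 59), i.e. 21·t ≡ 3 − 2 ≡ 1 (mod 59). Since 21^(−1) ≡ 45 (mod 59), t ≡ 45·1 ≡ 45 (mod 59). So x ≡ 2 + 21·45 = 947 (mod 1239).
  Combine with x ≡ 14 (mod 43): write x = 947 + 1239·t and require 947 + 1239·t ≡ 14 (mod 43), i.e. 1239·t ≡ 14 − 947 ≡ 13 (mod 43). Since 1239^(−1) ≡ 16 (mod 43) (1239 ≡ 35 (mod 43)), t ≡ 16·13 ≡ 36 (mod 43). So x ≡ 947 + 1239·36 = 45551 (mod 53277).
Unique solution in [0, 53277): x = 45551.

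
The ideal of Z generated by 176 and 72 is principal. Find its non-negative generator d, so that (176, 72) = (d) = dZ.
In the PID Z, (a, b) is generated by gcd(a, b). Compute gcd(176, 72) with the extended Euclidean algorithm, tracking rows (r, s, t) with s·176 + t·72 = r:
  row A: (176, 1, 0)   [1·176 + 0·72 = 176]
  row B: (72, 0, 1)   [0·176 + 1·72 = 72]
  176 = 2·72 + 32   → row C = row A − 2·row B = (32, 1, −2)   [check: 1·176 − 2·72 = 32]
  72 = 2·32 + 8   → row D = row B − 2·row C = (8, −2, 5)   [check: −2·176 + 5·72 = 8]
  32 = 4·8 + 0   → remainder 0, stop. gcd = 8 (last nonzero row D).
So gcd(176, 72) = 8, with Bézout identity −2·176 + 5·72 = 8. Containment (⊇): the Bézout identity exhibits 8 as an element of (176, 72), giving (8) ⊆ (176, 72). Containment (⊆): since 8 | 176 and 8 | 72 (176 = 8·22, 72 = 8·9), every Z-linear combination of 176 and 72 is divisible by 8, so (176, 72) ⊆ (8). Therefore (176, 72) = (8), d = 8.

Final answer: (176, 72) = (8); d = 8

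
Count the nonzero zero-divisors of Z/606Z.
In Z/606Z each nonzero element is either a unit (gcd with 606 is 1) or a zero-divisor (gcd > 1). The number of units is φ(606): factorise 606 = 2 · 3 · 101, so φ(606) = (2 − 1) · (3 − 1) · (101 − 1) = 1 · 2 · 100 = 200. The nonzero elements number 606 − 1 = 605. Hence the nonzero zero-divisors number 605 − 200 = 405.

Final answer: Z/606Z has 405 nonzero zero-divisors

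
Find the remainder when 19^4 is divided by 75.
Use repeated squaring. Binary(4) = 100. Walk through the bits of the exponent 4 left-to-right: at each bit after the leading one, square the running value, then multiply by 19 if the bit is 1 (always reducing mod 75):
  bit 1 = 1 (leading): start with 19.
  bit 2 = 0: square 19^2 = 361 ≡ 61 (mod 75).
  bit 3 = 0: square 61^2 = 3721 ≡ 46 (mod 75).
Final value: 19^4 ≡ 46 (mod 75).

Final answer: 46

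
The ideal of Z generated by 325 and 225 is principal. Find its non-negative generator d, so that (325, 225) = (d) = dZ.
(325, 225) = (25); d = 25

In the PID Z, (a, b) is generated by gcd(a, b). Compute gcd(325, 225) with the extended Euclidean algorithm, tracking rows (r, s, t) with s·325 + t·225 = r:
  row A: (325, 1, 0)   [1·325 + 0·225 = 325]
  row B: (225, 0, 1)   [0·325 + 1·225 = 225]
  325 = 1·225 + 100   → row C = row A − 1·row B = (100, 1, −1)   [check: 1·325 − 1·225 = 100]
  225 = 2·100 + 25   → row D = row B − 2·row C = (25, −2, 3)   [check: −2·325 + 3·225 = 25]
  100 = 4·25 + 0   → remainder 0, stop. gcd = 25 (last nonzero row D).
So gcd(325, 225) = 25, with Bézout identity −2·325 + 3·225 = 25. Containment (⊇): the Bézout identity exhibits 25 as an element of (325, 225), giving (25) ⊆ (325, 225). Containment (⊆): since 25 | 325 and 25 | 225 (325 = 25·13, 225 = 25·9), every Z-linear combination of 325 and 225 is divisible by 25, so (325, 225) ⊆ (25). Therefore (325, 225) = (25), d = 25.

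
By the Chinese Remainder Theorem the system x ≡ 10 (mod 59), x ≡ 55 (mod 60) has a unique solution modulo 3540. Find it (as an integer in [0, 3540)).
The moduli 59, 60 are pairwise coprime, so by the CRT there is a unique solution mod 59·60 = 3540.
Solve by successive substitution. Start with x ≡ 10 (mod 59).
  Combine with x ≡ 55 (mod 60): write x = 10 + 59·t and require 10 + 59·t ≡ 55 (mod 60), i.e. 59·t ≡ 55 − 10 ≡ 45 (mod 60). Since 59^(−1) ≡ 59 (mod 60), t ≡ 59·45 ≡ 15 (mod 60). So x ≡ 10 + 59·15 = 895 (mod 3540).
Unique solution in [0, 3540): x = 895.

Final answer: x ≡ 895 (mod 3540); the representative in [0, 3540) is 895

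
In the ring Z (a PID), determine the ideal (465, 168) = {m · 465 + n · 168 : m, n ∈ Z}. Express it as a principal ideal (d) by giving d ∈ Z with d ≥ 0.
(465, 168) = (3); d = 3

In the PID Z, (a, b) is generated by gcd(a, b). Compute gcd(465, 168) with the extended Euclidean algorithm, tracking rows (r, s, t) with s·465 + t·168 = r:
  row A: (465, 1, 0)   [1·465 + 0·168 = 465]
  row B: (168, 0, 1)   [0·465 + 1·168 = 168]
  465 = 2·168 + 129   → row C = row A − 2·row B = (129, 1, −2)   [check: 1·465 − 2·168 = 129]
  168 = 1·129 + 39   → row D = row B − 1·row C = (39, −1, 3)   [check: −1·465 + 3·168 = 39]
  129 = 3·39 + 12   → row E = row C − 3·row D = (12, 4, −11)   [check: 4·465 − 11·168 = 12]
  39 = 3·12 + 3   → row F = row D − 3·row E = (3, −13, 36)   [check: −13·465 + 36·168 = 3]
  12 = 4·3 + 0   → remainder 0, stop. gcd = 3 (last nonzero row F).
So gcd(465, 168) = 3, with Bézout identity −13·465 + 36·168 = 3. Containment (⊇): the Bézout identity exhibits 3 as an element of (465, 168), giving (3) ⊆ (465, 168). Containment (⊆): since 3 | 465 and 3 | 168 (465 = 3·155, 168 = 3·56), every Z-linear combination of 465 and 168 is divisible by 3, so (465, 168) ⊆ (3). Therefore (465, 168) = (3), d = 3.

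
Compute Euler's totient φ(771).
φ(771) = 512

φ is multiplicative, with φ(p^e) = p^e − p^(e−1). Factorise 771 = 3 · 257. Then
  φ(771) = (3 − 1) · (257 − 1) = 2 · 256 = 512.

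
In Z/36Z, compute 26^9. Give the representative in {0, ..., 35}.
Use repeated squaring. Binary(9) = 1001. Walk through the bits of the exponent 9 left-to-right: at each bit after the leading one, square the running value, then multiply by 26 if the bit is 1 (always reducing mod 36):
  bit 1 = 1 (leading): start with 26.
  bit 2 = 0: square 26^2 = 676 ≡ 28 (mod 36).
  bit 3 = 0: square 28^2 = 784 ≡ 28 (mod 36).
  bit 4 = 1: square 28^2 = 784 ≡ 28; bit is 1, so multiply 28·26 = 728 ≡ 8 (mod 36).
Final value: 26^9 ≡ 8 (mod 36).

Final answer: 8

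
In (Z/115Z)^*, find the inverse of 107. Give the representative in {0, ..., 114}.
107^(−1) ≡ 43 (mod 115)

Apply the extended Euclidean algorithm to (115, 107), tracking rows (r, s, t) with s·115 + t·107 = r. Each division r_prev = q·r_cur + r_new produces the new row as (previous row) − q·(current row):
  row A: (115, 1, 0)   [1·115 + 0·107 = 115]
  row B: (107, 0, 1)   [0·115 + 1·107 = 107]
  115 = 1·107 + 8   → row C = row A − 1·row B = (8, 1, −1)   [check: 1·115 − 1·107 = 8]
  107 = 13·8 + 3   → row D = row B − 13·row C = (3, −13, 14)   [check: −13·115 + 14·107 = 3]
  8 = 2·3 + 2   → row E = row C − 2·row D = (2, 27, −29)   [check: 27·115 − 29·107 = 2]
  3 = 1·2 + 1   → row F = row D − 1·row E = (1, −40, 43)   [check: −40·115 + 43·107 = 1]
  2 = 2·1 + 0   → remainder 0, stop. gcd = 1 (last nonzero row F).
The gcd is 1, so 107 is invertible mod 115. The last nonzero row gives −40·115 + 43·107 = 1, so t = 43. So 107^(−1) ≡ 43 (mod 115). Verify: 107 · 43 = 4601 ≡ 1 (mod 115). ✓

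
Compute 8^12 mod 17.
Use repeated squaring. Binary(12) = 1100. Walk through the bits of the exponent 12 left-to-right: at each bit after the leading one, square the running value, then multiply by 8 if the bit is 1 (always reducing mod 17):
  bit 1 = 1 (leading): start with 8.
  bit 2 = 1: square 8^2 = 64 ≡ 13; bit is 1, so multiply 13·8 = 104 ≡ 2 (mod 17).
  bit 3 = 0: square 2^2 = 4 (mod 17).
  bit 4 = 0: square 4^2 = 16 (mod 17).
Final value: 8^12 ≡ 16 (mod 17).

Final answer: 16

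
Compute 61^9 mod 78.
1

Use repeated squaring. Binary(9) = 1001. Walk through the bits of the exponent 9 left-to-right: at each bit after the leading one, square the running value, then multiply by 61 if the bit is 1 (always reducing mod 78):
  bit 1 = 1 (leading): start with 61.
  bit 2 = 0: square 61^2 = 3721 ≡ 55 (mod 78).
  bit 3 = 0: square 55^2 = 3025 ≡ 61 (mod 78).
  bit 4 = 1: square 61^2 = 3721 ≡ 55; bit is 1, so multiply 55·61 = 3355 ≡ 1 (mod 78).
Final value: 61^9 ≡ 1 (mod 78).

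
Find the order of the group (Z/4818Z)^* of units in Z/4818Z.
|(Z/4818Z)^*| = 1440

(Z/4818Z)^* consists of the classes a with gcd(a, 4818) = 1, so its order is φ(4818). φ is multiplicative, with φ(p^e) = p^e − p^(e−1). Factorise 4818 = 2 · 3 · 11 · 73. Then
  φ(4818) = (2 − 1) · (3 − 1) · (11 − 1) · (73 − 1) = 1 · 2 · 10 · 72 = 1440.
Thus |(Z/4818Z)^*| = 1440.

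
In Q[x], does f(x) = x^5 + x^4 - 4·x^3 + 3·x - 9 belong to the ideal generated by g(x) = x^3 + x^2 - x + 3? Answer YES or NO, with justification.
In Q[x] the ideal (g) consists of all multiples of g, so f ∈ (g) iff g | f, i.e. iff the remainder of f on division by g is 0. Divide f by g (g is monic, so eliminate the leading term of the running remainder at each step):
  leading term x^5: subtract (x^2)·g(x) = x^5 + x^4 - x^3 + 3·x^2, leaving -3·x^3 - 3·x^2 + 3·x - 9
  leading term -3·x^3: subtract (-3)·g(x) = -3·x^3 - 3·x^2 + 3·x - 9, leaving 0
The remainder is 0, so f(x) = g(x) · h(x) with h(x) = x^2 - 3. Hence g | f, i.e. f ∈ (g).

Final answer: YES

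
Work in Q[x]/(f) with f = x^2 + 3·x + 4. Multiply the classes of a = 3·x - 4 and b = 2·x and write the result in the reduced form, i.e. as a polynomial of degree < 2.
a · b ≡ -26·x - 24 (mod f(x))

First multiply in Q[x] without reducing: a · b = 6·x^2 - 8·x. Now divide by f(x) = x^2 + 3·x + 4, eliminating the leading term at each step:
  leading term 6·x^2: subtract (6)·f(x) = 6·x^2 + 18·x + 24, leaving -26·x - 24
The degree is now < 2, so this is the remainder. Hence a · b ≡ -26·x - 24 in Q[x]/(f).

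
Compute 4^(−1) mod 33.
4^(−1) ≡ 25 (mod 33)

Apply the extended Euclidean algorithm to (33, 4), tracking rows (r, s, t) with s·33 + t·4 = r. Each division r_prev = q·r_cur + r_new produces the new row as (previous row) − q·(current row):
  row A: (33, 1, 0)   [1·33 + 0·4 = 33]
  row B: (4, 0, 1)   [0·33 + 1·4 = 4]
  33 = 8·4 + 1   → row C = row A − 8·row B = (1, 1, −8)   [check: 1·33 − 8·4 = 1]
  4 = 4·1 + 0   → remainder 0, stop. gcd = 1 (last nonzero row C).
The gcd is 1, so 4 is invertible mod 33. The last nonzero row gives 1·33 − 8·4 = 1, so t = −8. So 4^(−1) ≡ −8 ≡ 25 (mod 33). Verify: 4 · 25 = 100 ≡ 1 (mod 33). ✓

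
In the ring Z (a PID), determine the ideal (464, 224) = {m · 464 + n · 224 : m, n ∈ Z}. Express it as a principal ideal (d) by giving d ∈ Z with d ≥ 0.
In the PID Z, (a, b) is generated by gcd(a, b). Compute gcd(464, 224) with the extended Euclidean algorithm, tracking rows (r, s, t) with s·464 + t·224 = r:
  row A: (464, 1, 0)   [1·464 + 0·224 = 464]
  row B: (224, 0, 1)   [0·464 + 1·224 = 224]
  464 = 2·224 + 16   → row C = row A − 2·row B = (16, 1, −2)   [check: 1·464 − 2·224 = 16]
  224 = 14·16 + 0   → remainder 0, stop. gcd = 16 (last nonzero row C).
So gcd(464, 224) = 16, with Bézout identity 1·464 − 2·224 = 16. Containment (⊇): the Bézout identity exhibits 16 as an element of (464, 224), giving (16) ⊆ (464, 224). Containment (⊆): since 16 | 464 and 16 | 224 (464 = 16·29, 224 = 16·14), every Z-linear combination of 464 and 224 is divisible by 16, so (464, 224) ⊆ (16). Therefore (464, 224) = (16), d = 16.

Final answer: (464, 224) = (16); d = 16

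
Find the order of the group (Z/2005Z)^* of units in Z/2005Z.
|(Z/2005Z)^*| = 1600

(Z/2005Z)^* consists of the classes a with gcd(a, 2005) = 1, so its order is φ(2005). φ is multiplicative, with φ(p^e) = p^e − p^(e−1). Factorise 2005 = 5 · 401. Then
  φ(2005) = (5 − 1) · (401 − 1) = 4 · 400 = 1600.
Thus |(Z/2005Z)^*| = 1600.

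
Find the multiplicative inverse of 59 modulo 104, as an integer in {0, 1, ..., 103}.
Apply the extended Euclidean algorithm to (104, 59), tracking rows (r, s, t) with s·104 + t·59 = r. Each division r_prev = q·r_cur + r_new produces the new row as (previous row) − q·(current row):
  row A: (104, 1, 0)   [1·104 + 0·59 = 104]
  row B: (59, 0, 1)   [0·104 + 1·59 = 59]
  104 = 1·59 + 45   → row C = row A − 1·row B = (45, 1, −1)   [check: 1·104 − 1·59 = 45]
  59 = 1·45 + 14   → row D = row B − 1·row C = (14, −1, 2)   [check: −1·104 + 2·59 = 14]
  45 = 3·14 + 3   → row E = row C − 3·row D = (3, 4, −7)   [check: 4·104 − 7·59 = 3]
  14 = 4·3 + 2   → row F = row D − 4·row E = (2, −17, 30)   [check: −17·104 + 30·59 = 2]
  3 = 1·2 + 1   → row G = row E − 1·row F = (1, 21, −37)   [check: 21·104 − 37·59 = 1]
  2 = 2·1 + 0   → remainder 0, stop. gcd = 1 (last nonzero row G).
The gcd is 1, so 59 is invertible mod 104. The last nonzero row gives 21·104 − 37·59 = 1, so t = −37. So 59^(−1) ≡ −37 ≡ 67 (mod 104). Verify: 59 · 67 = 3953 ≡ 1 (mod 104). ✓

Final answer: 59^(−1) ≡ 67 (mod 104)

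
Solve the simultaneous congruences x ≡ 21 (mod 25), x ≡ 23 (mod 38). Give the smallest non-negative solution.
The moduli 25, 38 are pairwise coprime, so by the CRT there is a unique solution mod 25·38 = 950.
Solve by successive substitution. Start with x ≡ 21 (mod 25).
  Combine with x ≡ 23 (mod 38): write x = 21 + 25·t and require 21 + 25·t ≡ 23 (mod 38), i.e. 25·t ≡ 23 − 21 ≡ 2 (mod 38). Since 25^(−1) ≡ 35 (mod 38), t ≡ 35·2 ≡ 32 (mod 38). So x ≡ 21 + 25·32 = 821 (mod 950).
Unique solution in [0, 950): x = 821.

Final answer: x ≡ 821 (mod 950); the representative in [0, 950) is 821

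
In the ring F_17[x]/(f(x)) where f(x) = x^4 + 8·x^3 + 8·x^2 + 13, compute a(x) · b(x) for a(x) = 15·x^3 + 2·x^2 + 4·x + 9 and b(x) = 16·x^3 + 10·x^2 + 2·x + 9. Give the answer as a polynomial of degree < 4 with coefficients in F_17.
a · b ≡ 12·x^3 + 2·x^2 + 4·x + 6 (mod f(x))

Multiply as integer polynomials: a · b = 240·x^6 + 182·x^5 + 114·x^4 + 323·x^3 + 116·x^2 + 54·x + 81. Reducing coefficients mod 17: a · b ≡ 2·x^6 + 12·x^5 + 12·x^4 + 14·x^2 + 3·x + 13. Now divide by f(x) = x^4 + 8·x^3 + 8·x^2 + 13 in F_17[x], eliminating the leading term at each step:
  leading term 2·x^6: subtract (2·x^2)·f(x) = 2·x^6 + 16·x^5 + 16·x^4 + 9·x^2, leaving 13·x^5 + 13·x^4 + 5·x^2 + 3·x + 13 (coefficients mod 17)
  leading term 13·x^5: subtract (13·x)·f(x) = 13·x^5 + 2·x^4 + 2·x^3 + 16·x, leaving 11·x^4 + 15·x^3 + 5·x^2 + 4·x + 13 (coefficients mod 17)
  leading term 11·x^4: subtract (11)·f(x) = 11·x^4 + 3·x^3 + 3·x^2 + 7, leaving 12·x^3 + 2·x^2 + 4·x + 6 (coefficients mod 17)
The degree is now < 4, so this is the remainder. Hence a · b ≡ 12·x^3 + 2·x^2 + 4·x + 6 in F_17[x]/(f).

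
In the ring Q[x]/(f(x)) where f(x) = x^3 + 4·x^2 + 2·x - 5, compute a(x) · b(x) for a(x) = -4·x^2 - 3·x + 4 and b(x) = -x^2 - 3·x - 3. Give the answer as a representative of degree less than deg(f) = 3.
First multiply in Q[x] without reducing: a · b = 4·x^4 + 15·x^3 + 17·x^2 - 3·x - 12. Now divide by f(x) = x^3 + 4·x^2 + 2·x - 5, eliminating the leading term at each step:
  leading term 4·x^4: subtract (4·x)·f(x) = 4·x^4 + 16·x^3 + 8·x^2 - 20·x, leaving -x^3 + 9·x^2 + 17·x - 12
  leading term -x^3: subtract (-1)·f(x) = -x^3 - 4·x^2 - 2·x + 5, leaving 13·x^2 + 19·x - 17
The degree is now < 3, so this is the remainder. Hence a · b ≡ 13·x^2 + 19·x - 17 in Q[x]/(f).

Final answer: a · b ≡ 13·x^2 + 19·x - 17 (mod f(x))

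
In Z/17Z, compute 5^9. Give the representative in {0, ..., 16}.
Use repeated squaring. Binary(9) = 1001. Walk through the bits of the exponent 9 left-to-right: at each bit after the leading one, square the running value, then multiply by 5 if the bit is 1 (always reducing mod 17):
  bit 1 = 1 (leading): start with 5.
  bit 2 = 0: square 5^2 = 25 ≡ 8 (mod 17).
  bit 3 = 0: square 8^2 = 64 ≡ 13 (mod 17).
  bit 4 = 1: square 13^2 = 169 ≡ 16; bit is 1, so multiply 16·5 = 80 ≡ 12 (mod 17).
Final value: 5^9 ≡ 12 (mod 17).

Final answer: 12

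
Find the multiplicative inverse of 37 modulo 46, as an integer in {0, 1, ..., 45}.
37^(−1) ≡ 5 (mod 46)

Apply the extended Euclidean algorithm to (46, 37), tracking rows (r, s, t) with s·46 + t·37 = r. Each division r_prev = q·r_cur + r_new produces the new row as (previous row) − q·(current row):
  row A: (46, 1, 0)   [1·46 + 0·37 = 46]
  row B: (37, 0, 1)   [0·46 + 1·37 = 37]
  46 = 1·37 + 9   → row C = row A − 1·row B = (9, 1, −1)   [check: 1·46 − 1·37 = 9]
  37 = 4·9 + 1   → row D = row B − 4·row C = (1, −4, 5)   [check: −4·46 + 5·37 = 1]
  9 = 9·1 + 0   → remainder 0, stop. gcd = 1 (last nonzero row D).
The gcd is 1, so 37 is invertible mod 46. The last nonzero row gives −4·46 + 5·37 = 1, so t = 5. So 37^(−1) ≡ 5 (mod 46). Verify: 37 · 5 = 185 ≡ 1 (mod 46). ✓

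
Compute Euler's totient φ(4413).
φ is multiplicative, with φ(p^e) = p^e − p^(e−1). Factorise 4413 = 3 · 1471. Then
  φ(4413) = (3 − 1) · (1471 − 1) = 2 · 1470 = 2940.

Final answer: φ(4413) = 2940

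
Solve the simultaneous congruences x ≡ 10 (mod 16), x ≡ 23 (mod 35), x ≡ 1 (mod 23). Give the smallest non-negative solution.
x ≡ 7338 (mod 12880); the representative in [0, 12880) is 7338

The moduli 16, 35, 23 are pairwise coprime, so by the CRT there is a unique solution mod 16·35·23 = 12880.
Solve by successive substitution. Start with x ≡ 10 (mod 16).
  Combine with x ≡ 23 (mod 35): write x = 10 + 16·t and require 10 + 16·t ≡ 23 (mod 35), i.e. 16·t ≡ 23 − 10 ≡ 13 (mod 35). Since 16^(−1) ≡ 11 (mod 35), t ≡ 11·13 ≡ 3 (mod 35). So x ≡ 10 + 16·3 = 58 (mod 560).
  Combine with x ≡ 1 (mod 23): write x = 58 + 560·t and require 58 + 560·t ≡ 1 (mod 23), i.e. 560·t ≡ 1 − 58 ≡ 12 (mod 23). Since 560^(−1) ≡ 3 (mod 23) (560 ≡ 8 (mod 23)), t ≡ 3·12 ≡ 13 (mod 23). So x ≡ 58 + 560·13 = 7338 (mod 12880).
Unique solution in [0, 12880): x = 7338.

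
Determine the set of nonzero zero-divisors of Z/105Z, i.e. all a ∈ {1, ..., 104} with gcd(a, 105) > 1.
An element a ∈ Z/105Z (with a ≠ 0) is a zero-divisor iff gcd(a, 105) > 1 (because a is a unit precisely when gcd(a, n) = 1, and in Z/nZ every nonzero, non-unit element is a zero-divisor). Scan a = 1, ..., 104 and keep those with gcd(a, 105) > 1:
  gcd(3, 105) = 3, gcd(5, 105) = 5, gcd(6, 105) = 3, gcd(7, 105) = 7, gcd(9, 105) = 3, gcd(10, 105) = 5, gcd(12, 105) = 3, gcd(14, 105) = 7, gcd(15, 105) = 15, gcd(18, 105) = 3, gcd(20, 105) = 5, gcd(21, 105) = 21, gcd(24, 105) = 3, gcd(25, 105) = 5, gcd(27, 105) = 3, gcd(28, 105) = 7, gcd(30, 105) = 15, gcd(33, 105) = 3, gcd(35, 105) = 35, gcd(36, 105) = 3, gcd(39, 105) = 3, gcd(40, 105) = 5, gcd(42, 105) = 21, gcd(45, 105) = 15, gcd(48, 105) = 3, gcd(49, 105) = 7, gcd(50, 105) = 5, gcd(51, 105) = 3, gcd(54, 105) = 3, gcd(55, 105) = 5, gcd(56, 105) = 7, gcd(57, 105) = 3, gcd(60, 105) = 15, gcd(63, 105) = 21, gcd(65, 105) = 5, gcd(66, 105) = 3, gcd(69, 105) = 3, gcd(70, 105) = 35, gcd(72, 105) = 3, gcd(75, 105) = 15, gcd(77, 105) = 7, gcd(78, 105) = 3, gcd(80, 105) = 5, gcd(81, 105) = 3, gcd(84, 105) = 21, gcd(85, 105) = 5, gcd(87, 105) = 3, gcd(90, 105) = 15, gcd(91, 105) = 7, gcd(93, 105) = 3, gcd(95, 105) = 5, gcd(96, 105) = 3, gcd(98, 105) = 7, gcd(99, 105) = 3, gcd(100, 105) = 5, gcd(102, 105) = 3.
All other a ∈ {1, ..., 104} have gcd(a, 105) = 1 and are units. So the nonzero zero-divisors are exactly the 56 values of a appearing in this scan.

Final answer: nonzero zero-divisors of Z/105Z = {3, 5, 6, 7, 9, 10, 12, 14, 15, 18, 20, 21, 24, 25, 27, 28, 30, 33, 35, 36, 39, 40, 42, 45, 48, 49, 50, 51, 54, 55, 56, 57, 60, 63, 65, 66, 69, 70, 72, 75, 77, 78, 80, 81, 84, 85, 87, 90, 91, 93, 95, 96, 98, 99, 100, 102}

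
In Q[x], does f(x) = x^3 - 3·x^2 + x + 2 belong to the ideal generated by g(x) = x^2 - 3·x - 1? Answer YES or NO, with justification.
In Q[x] the ideal (g) consists of all multiples of g, so f ∈ (g) iff g | f, i.e. iff the remainder of f on division by g is 0. Divide f by g (g is monic, so eliminate the leading term of the running remainder at each step):
  leading term x^3: subtract (x)·g(x) = x^3 - 3·x^2 - x, leaving 2·x + 2
The remainder r(x) = 2·x + 2 ≠ 0 (and deg r < deg g), so g ∤ f, i.e. f ∉ (g).

Final answer: NO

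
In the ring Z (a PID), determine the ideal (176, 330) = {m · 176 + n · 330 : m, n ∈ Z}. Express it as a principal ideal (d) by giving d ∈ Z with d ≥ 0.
(176, 330) = (22); d = 22

In the PID Z, (a, b) is generated by gcd(a, b). Compute gcd(330, 176) with the extended Euclidean algorithm, tracking rows (r, s, t) with s·330 + t·176 = r:
  row A: (330, 1, 0)   [1·330 + 0·176 = 330]
  row B: (176, 0, 1)   [0·330 + 1·176 = 176]
  330 = 1·176 + 154   → row C = row A − 1·row B = (154, 1, −1)   [check: 1·330 − 1·176 = 154]
  176 = 1·154 + 22   → row D = row B − 1·row C = (22, −1, 2)   [check: −1·330 + 2·176 = 22]
  154 = 7·22 + 0   → remainder 0, stop. gcd = 22 (last nonzero row D).
So gcd(176, 330) = 22, with Bézout identity −1·330 + 2·176 = 22. Containment (⊇): the Bézout identity exhibits 22 as an element of (176, 330), giving (22) ⊆ (176, 330). Containment (⊆): since 22 | 176 and 22 | 330 (176 = 22·8, 330 = 22·15), every Z-linear combination of 176 and 330 is divisible by 22, so (176, 330) ⊆ (22). Therefore (176, 330) = (22), d = 22.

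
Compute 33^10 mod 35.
9

Use repeated squaring. Binary(10) = 1010. Walk through the bits of the exponent 10 left-to-right: at each bit after the leading one, square the running value, then multiply by 33 if the bit is 1 (always reducing mod 35):
  bit 1 = 1 (leading): start with 33.
  bit 2 = 0: square 33^2 = 1089 ≡ 4 (mod 35).
  bit 3 = 1: square 4^2 = 16; bit is 1, so multiply 16·33 = 528 ≡ 3 (mod 35).
  bit 4 = 0: square 3^2 = 9 (mod 35).
Final value: 33^10 ≡ 9 (mod 35).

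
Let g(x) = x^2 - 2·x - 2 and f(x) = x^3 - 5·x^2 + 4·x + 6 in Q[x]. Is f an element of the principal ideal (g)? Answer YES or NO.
YES

In Q[x] the ideal (g) consists of all multiples of g, so f ∈ (g) iff g | f, i.e. iff the remainder of f on division by g is 0. Divide f by g (g is monic, so eliminate the leading term of the running remainder at each step):
  leading term x^3: subtract (x)·g(x) = x^3 - 2·x^2 - 2·x, leaving -3·x^2 + 6·x + 6
  leading term -3·x^2: subtract (-3)·g(x) = -3·x^2 + 6·x + 6, leaving 0
The remainder is 0, so f(x) = g(x) · h(x) with h(x) = x - 3. Hence g | f, i.e. f ∈ (g).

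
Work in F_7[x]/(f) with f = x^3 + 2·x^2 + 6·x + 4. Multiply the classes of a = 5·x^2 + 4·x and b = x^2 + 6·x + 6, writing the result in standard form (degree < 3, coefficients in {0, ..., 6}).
Multiply as integer polynomials: a · b = 5·x^4 + 34·x^3 + 54·x^2 + 24·x. Reducing coefficients mod 7: a · b ≡ 5·x^4 + 6·x^3 + 5·x^2 + 3·x. Now divide by f(x) = x^3 + 2·x^2 + 6·x + 4 in F_7[x], eliminating the leading term at each step:
  leading term 5·x^4: subtract (5·x)·f(x) = 5·x^4 + 3·x^3 + 2·x^2 + 6·x, leaving 3·x^3 + 3·x^2 + 4·x (coefficients mod 7)
  leading term 3·x^3: subtract (3)·f(x) = 3·x^3 + 6·x^2 + 4·x + 5, leaving 4·x^2 + 2 (coefficients mod 7)
The degree is now < 3, so this is the remainder. Hence a · b ≡ 4·x^2 + 2 in F_7[x]/(f).

Final answer: a · b ≡ 4·x^2 + 2 (mod f(x))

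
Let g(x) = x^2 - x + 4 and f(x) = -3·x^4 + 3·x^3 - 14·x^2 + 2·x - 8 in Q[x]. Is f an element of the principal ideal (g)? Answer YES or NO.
In Q[x] the ideal (g) consists of all multiples of g, so f ∈ (g) iff g | f, i.e. iff the remainder of f on division by g is 0. Divide f by g (g is monic, so eliminate the leading term of the running remainder at each step):
  leading term -3·x^4: subtract (-3·x^2)·g(x) = -3·x^4 + 3·x^3 - 12·x^2, leaving -2·x^2 + 2·x - 8
  leading term -2·x^2: subtract (-2)·g(x) = -2·x^2 + 2·x - 8, leaving 0
The remainder is 0, so f(x) = g(x) · h(x) with h(x) = -3·x^2 - 2. Hence g | f, i.e. f ∈ (g).

Final answer: YES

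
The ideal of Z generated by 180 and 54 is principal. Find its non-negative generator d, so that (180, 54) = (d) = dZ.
In the PID Z, (a, b) is generated by gcd(a, b). Compute gcd(180, 54) with the extended Euclidean algorithm, tracking rows (r, s, t) with s·180 + t·54 = r:
  row A: (180, 1, 0)   [1·180 + 0·54 = 180]
  row B: (54, 0, 1)   [0·180 + 1·54 = 54]
  180 = 3·54 + 18   → row C = row A − 3·row B = (18, 1, −3)   [check: 1·180 − 3·54 = 18]
  54 = 3·18 + 0   → remainder 0, stop. gcd = 18 (last nonzero row C).
So gcd(180, 54) = 18, with Bézout identity 1·180 − 3·54 = 18. Containment (⊇): the Bézout identity exhibits 18 as an element of (180, 54), giving (18) ⊆ (180, 54). Containment (⊆): since 18 | 180 and 18 | 54 (180 = 18·10, 54 = 18·3), every Z-linear combination of 180 and 54 is divisible by 18, so (180, 54) ⊆ (18). Therefore (180, 54) = (18), d = 18.

Final answer: (180, 54) = (18); d = 18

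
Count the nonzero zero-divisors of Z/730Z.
Z/730Z has 441 nonzero zero-divisors

In Z/730Z each nonzero element is either a unit (gcd with 730 is 1) or a zero-divisor (gcd > 1). The number of units is φ(730): factorise 730 = 2 · 5 · 73, so φ(730) = (2 − 1) · (5 − 1) · (73 − 1) = 1 · 4 · 72 = 288. The nonzero elements number 730 − 1 = 729. Hence the nonzero zero-divisors number 729 − 288 = 441.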